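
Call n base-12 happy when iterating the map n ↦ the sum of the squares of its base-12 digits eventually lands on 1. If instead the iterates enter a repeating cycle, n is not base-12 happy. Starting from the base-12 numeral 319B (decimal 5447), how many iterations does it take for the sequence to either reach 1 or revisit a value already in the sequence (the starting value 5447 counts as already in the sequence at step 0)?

5447 = (3,1,9,11)_12 → 3² + 1² + 9² + 11² = 9 + 1 + 81 + 121 = 212
212 = (1,5,8)_12 → 1² + 5² + 8² = 1 + 25 + 64 = 90
90 = (7,6)_12 → 7² + 6² = 49 + 36 = 85
85 = (7,1)_12 → 7² + 1² = 49 + 1 = 50
50 = (4,2)_12 → 4² + 2² = 16 + 4 = 20
20 = (1,8)_12 → 1² + 8² = 1 + 64 = 65
65 = (5,5)_12 → 5² + 5² = 25 + 25 = 50  — 50 repeats.
That took 7 steps.

7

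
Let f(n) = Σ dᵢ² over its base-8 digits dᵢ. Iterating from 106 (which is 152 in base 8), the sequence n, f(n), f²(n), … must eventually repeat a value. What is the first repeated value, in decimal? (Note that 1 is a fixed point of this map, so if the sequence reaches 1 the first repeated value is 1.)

106 = (1,5,2)_8 → 1² + 5² + 2² = 1 + 25 + 4 = 30
30 = (3,6)_8 → 3² + 6² = 9 + 36 = 45
45 = (5,5)_8 → 5² + 5² = 25 + 25 = 50
50 = (6,2)_8 → 6² + 2² = 36 + 4 = 40
40 = (5,0)_8 → 5² + 0² = 25 + 0 = 25
25 = (3,1)_8 → 3² + 1² = 9 + 1 = 10
10 = (1,2)_8 → 1² + 2² = 1 + 4 = 5
5 = (5)_8 → 5² = 25  — 25 already appeared earlier.

25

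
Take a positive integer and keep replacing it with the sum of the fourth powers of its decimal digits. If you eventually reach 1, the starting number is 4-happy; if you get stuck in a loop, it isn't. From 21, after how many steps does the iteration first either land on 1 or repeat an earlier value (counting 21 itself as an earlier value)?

5

21 → 17
17 → 2402
2402 → 288
288 → 8208
8208 → 8208  — 8208 repeats.
That took 5 steps.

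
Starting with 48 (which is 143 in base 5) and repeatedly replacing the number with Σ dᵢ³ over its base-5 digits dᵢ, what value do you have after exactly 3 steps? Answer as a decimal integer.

48 = (1,4,3)_5 → 1³ + 4³ + 3³ = 92
92 = (3,3,2)_5 → 3³ + 3³ + 2³ = 62
62 = (2,2,2)_5 → 2³ + 2³ + 2³ = 24

24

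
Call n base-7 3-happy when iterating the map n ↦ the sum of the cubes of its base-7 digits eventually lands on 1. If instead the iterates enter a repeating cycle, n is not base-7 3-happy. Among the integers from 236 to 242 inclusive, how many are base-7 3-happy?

1

236: 236 → 314 → 440 → 434 → 218 → 92 → 218  (repeats 218)
237: 237 → 405 → 219 → 99 → 9 → 9  (repeats 9)
238: 238 → 280 → 250 → 250  (repeats 250)
239: 239 → 281 → 251 → 341 → 557 → 137 → 197 → 65 → 17 → 35 → 125 → 251  (repeats 251)
240: 240 → 288 → 342 → 648 → 282 → 258 → 342  (repeats 342)
241: 241 → 307 → 433 → 343 → 1  (reaches 1)
242: 242 → 344 → 2 → 8 → 2  (repeats 2)
base-7 3-happy: 241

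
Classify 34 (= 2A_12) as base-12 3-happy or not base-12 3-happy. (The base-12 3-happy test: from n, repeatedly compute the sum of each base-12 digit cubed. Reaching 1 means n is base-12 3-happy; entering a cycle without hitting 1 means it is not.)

not base-12 3-happy

34 = (2,10)_12 → 2³ + 10³ = 8 + 1000 = 1008
1008 = (7,0,0)_12 → 7³ + 0³ + 0³ = 343 + 0 + 0 = 343
343 = (2,4,7)_12 → 2³ + 4³ + 7³ = 8 + 64 + 343 = 415
415 = (2,10,7)_12 → 2³ + 10³ + 7³ = 8 + 1000 + 343 = 1351
1351 = (9,4,7)_12 → 9³ + 4³ + 7³ = 729 + 64 + 343 = 1136
1136 = (7,10,8)_12 → 7³ + 10³ + 8³ = 343 + 1000 + 512 = 1855
1855 = (1,0,10,7)_12 → 1³ + 0³ + 10³ + 7³ = 1 + 0 + 1000 + 343 = 1344
1344 = (9,4,0)_12 → 9³ + 4³ + 0³ = 729 + 64 + 0 = 793
793 = (5,6,1)_12 → 5³ + 6³ + 1³ = 125 + 216 + 1 = 342
342 = (2,4,6)_12 → 2³ + 4³ + 6³ = 8 + 64 + 216 = 288
288 = (2,0,0)_12 → 2³ + 0³ + 0³ = 8 + 0 + 0 = 8
8 = (8)_12 → 8³ = 512
512 = (3,6,8)_12 → 3³ + 6³ + 8³ = 27 + 216 + 512 = 755
755 = (5,2,11)_12 → 5³ + 2³ + 11³ = 125 + 8 + 1331 = 1464
1464 = (10,2,0)_12 → 10³ + 2³ + 0³ = 1000 + 8 + 0 = 1008  — 1008 already seen; the sequence cycles without reaching 1.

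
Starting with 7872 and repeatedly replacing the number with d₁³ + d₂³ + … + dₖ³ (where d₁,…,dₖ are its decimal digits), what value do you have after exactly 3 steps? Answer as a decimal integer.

141

7872 → 7³ + 8³ + 7³ + 2³ = 1206
1206 → 1³ + 2³ + 0³ + 6³ = 225
225 → 2³ + 2³ + 5³ = 141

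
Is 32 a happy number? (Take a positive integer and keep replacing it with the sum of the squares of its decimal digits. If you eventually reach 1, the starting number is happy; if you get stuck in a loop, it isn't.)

32 → 3² + 2² = 9 + 4 = 13
13 → 1² + 3² = 1 + 9 = 10
10 → 1² + 0² = 1 + 0 = 1  — reached 1.

happy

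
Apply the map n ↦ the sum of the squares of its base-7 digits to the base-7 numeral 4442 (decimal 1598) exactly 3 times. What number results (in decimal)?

10

1598 = (4,4,4,2)_7 → 52
52 = (1,0,3)_7 → 10
10 = (1,3)_7 → 10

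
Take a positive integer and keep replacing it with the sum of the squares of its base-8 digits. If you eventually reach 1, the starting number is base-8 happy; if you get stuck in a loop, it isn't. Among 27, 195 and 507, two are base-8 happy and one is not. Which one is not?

507

27: 27 → 18 → 8 → 1  — reaches 1 (base-8 happy)
195: 195 → 18 → 8 → 1  — reaches 1 (base-8 happy)
507: 507 → 107 → 35 → 25 → 10 → 5 → 25  — repeats 25 (not base-8 happy)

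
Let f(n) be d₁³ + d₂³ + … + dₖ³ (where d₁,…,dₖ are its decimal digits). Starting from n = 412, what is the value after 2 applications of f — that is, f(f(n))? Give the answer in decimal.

370

412 → 4³ + 1³ + 2³ = 64 + 1 + 8 = 73
73 → 7³ + 3³ = 343 + 27 = 370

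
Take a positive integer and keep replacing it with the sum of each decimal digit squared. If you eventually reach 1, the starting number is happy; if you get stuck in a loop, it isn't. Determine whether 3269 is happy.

happy

3269 → 3² + 2² + 6² + 9² = 130
130 → 1² + 3² + 0² = 10
10 → 1² + 0² = 1  — reached 1.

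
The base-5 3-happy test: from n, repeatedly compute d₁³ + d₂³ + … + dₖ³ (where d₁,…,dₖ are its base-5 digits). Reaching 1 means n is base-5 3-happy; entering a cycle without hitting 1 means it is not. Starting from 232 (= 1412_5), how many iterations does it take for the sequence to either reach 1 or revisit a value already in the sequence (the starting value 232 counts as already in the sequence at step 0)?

232 = (1,4,1,2)_5 → 1³ + 4³ + 1³ + 2³ = 74
74 = (2,4,4)_5 → 2³ + 4³ + 4³ = 136
136 = (1,0,2,1)_5 → 1³ + 0³ + 2³ + 1³ = 10
10 = (2,0)_5 → 2³ + 0³ = 8
8 = (1,3)_5 → 1³ + 3³ = 28
28 = (1,0,3)_5 → 1³ + 0³ + 3³ = 28  — 28 repeats.
That took 6 steps.

6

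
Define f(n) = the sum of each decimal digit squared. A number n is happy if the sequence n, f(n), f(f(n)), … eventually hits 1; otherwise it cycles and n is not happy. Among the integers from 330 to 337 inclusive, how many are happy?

1

330: 330 → 18 → 65 → 61 → 37 → 58 → 89 → 145 → 42 → 20 → 4 → 16 → 37  — not happy
331: 331 → 19 → 82 → 68 → 100 → 1  — happy
332: 332 → 22 → 8 → 64 → 52 → 29 → 85 → 89 → 145 → 42 → 20 → 4 → 16 → 37 → 58 → 89  — not happy
333: 333 → 27 → 53 → 34 → 25 → 29 → 85 → 89 → 145 → 42 → 20 → 4 → 16 → 37 → 58 → 89  — not happy
334: 334 → 34 → 25 → 29 → 85 → 89 → 145 → 42 → 20 → 4 → 16 → 37 → 58 → 89  — not happy
335: 335 → 43 → 25 → 29 → 85 → 89 → 145 → 42 → 20 → 4 → 16 → 37 → 58 → 89  — not happy
336: 336 → 54 → 41 → 17 → 50 → 25 → 29 → 85 → 89 → 145 → 42 → 20 → 4 → 16 → 37 → 58 → 89  — not happy
337: 337 → 67 → 85 → 89 → 145 → 42 → 20 → 4 → 16 → 37 → 58 → 89  — not happy
happy: 331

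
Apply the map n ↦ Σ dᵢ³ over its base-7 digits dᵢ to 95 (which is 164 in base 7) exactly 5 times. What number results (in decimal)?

137

95 = (1,6,4)_7 → 281
281 = (5,5,1)_7 → 251
251 = (5,0,6)_7 → 341
341 = (6,6,5)_7 → 557
557 = (1,4,2,4)_7 → 137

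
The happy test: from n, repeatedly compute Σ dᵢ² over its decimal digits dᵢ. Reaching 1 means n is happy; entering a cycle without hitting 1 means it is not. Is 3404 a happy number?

3404 → 3² + 4² + 0² + 4² = 9 + 16 + 0 + 16 = 41
41 → 4² + 1² = 16 + 1 = 17
17 → 1² + 7² = 1 + 49 = 50
50 → 5² + 0² = 25 + 0 = 25
25 → 2² + 5² = 4 + 25 = 29
29 → 2² + 9² = 4 + 81 = 85
85 → 8² + 5² = 64 + 25 = 89
89 → 8² + 9² = 64 + 81 = 145
145 → 1² + 4² + 5² = 1 + 16 + 25 = 42
42 → 4² + 2² = 16 + 4 = 20
20 → 2² + 0² = 4 + 0 = 4
4 → 4² = 16
16 → 1² + 6² = 1 + 36 = 37
37 → 3² + 7² = 9 + 49 = 58
58 → 5² + 8² = 25 + 64 = 89  — 89 already seen; the sequence cycles without reaching 1.

not happy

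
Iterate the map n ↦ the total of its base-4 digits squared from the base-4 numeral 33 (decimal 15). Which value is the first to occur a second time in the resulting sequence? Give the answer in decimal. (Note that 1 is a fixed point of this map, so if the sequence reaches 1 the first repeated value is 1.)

1

15 = (3,3)_4 → 18
18 = (1,0,2)_4 → 5
5 = (1,1)_4 → 2
2 = (2)_4 → 4
4 = (1,0)_4 → 1  — reached the fixed point 1.
1 → 1, so 1 is the first repeated value.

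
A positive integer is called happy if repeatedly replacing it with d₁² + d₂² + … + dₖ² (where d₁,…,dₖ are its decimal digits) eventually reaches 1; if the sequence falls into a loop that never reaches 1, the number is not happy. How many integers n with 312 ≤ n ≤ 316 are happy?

312: 312 → 14 → 17 → 50 → 25 → 29 → 85 → 89 → 145 → 42 → 20 → 4 → 16 → 37 → 58 → 89  — not happy
313: 313 → 19 → 82 → 68 → 100 → 1  — happy
314: 314 → 26 → 40 → 16 → 37 → 58 → 89 → 145 → 42 → 20 → 4 → 16  — not happy
315: 315 → 35 → 34 → 25 → 29 → 85 → 89 → 145 → 42 → 20 → 4 → 16 → 37 → 58 → 89  — not happy
316: 316 → 46 → 52 → 29 → 85 → 89 → 145 → 42 → 20 → 4 → 16 → 37 → 58 → 89  — not happy
happy: 313

1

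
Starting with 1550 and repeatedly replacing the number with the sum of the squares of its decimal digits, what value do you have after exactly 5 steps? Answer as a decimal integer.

37

1550 → 1² + 5² + 5² + 0² = 51
51 → 5² + 1² = 26
26 → 2² + 6² = 40
40 → 4² + 0² = 16
16 → 1² + 6² = 37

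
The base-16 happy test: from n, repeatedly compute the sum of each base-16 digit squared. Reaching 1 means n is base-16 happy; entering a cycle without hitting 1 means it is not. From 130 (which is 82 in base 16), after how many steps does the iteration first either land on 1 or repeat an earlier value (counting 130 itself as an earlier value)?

5

130 = (8,2)_16 → 8² + 2² = 64 + 4 = 68
68 = (4,4)_16 → 4² + 4² = 16 + 16 = 32
32 = (2,0)_16 → 2² + 0² = 4 + 0 = 4
4 = (4)_16 → 4² = 16
16 = (1,0)_16 → 1² + 0² = 1 + 0 = 1  — reached 1.
That took 5 steps.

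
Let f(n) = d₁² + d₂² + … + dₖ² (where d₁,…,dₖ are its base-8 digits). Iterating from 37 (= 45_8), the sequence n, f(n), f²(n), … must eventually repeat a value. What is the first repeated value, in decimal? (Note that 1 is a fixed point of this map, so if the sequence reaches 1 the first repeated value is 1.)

37 = (4,5)_8 → 4² + 5² = 41
41 = (5,1)_8 → 5² + 1² = 26
26 = (3,2)_8 → 3² + 2² = 13
13 = (1,5)_8 → 1² + 5² = 26  — 26 already appeared earlier.

26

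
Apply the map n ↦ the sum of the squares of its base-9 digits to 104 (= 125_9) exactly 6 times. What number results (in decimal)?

104 = (1,2,5)_9 → 30
30 = (3,3)_9 → 18
18 = (2,0)_9 → 4
4 = (4)_9 → 16
16 = (1,7)_9 → 50
50 = (5,5)_9 → 50

50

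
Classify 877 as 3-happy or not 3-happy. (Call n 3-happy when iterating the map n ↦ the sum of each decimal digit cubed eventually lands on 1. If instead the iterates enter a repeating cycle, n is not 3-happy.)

877 → 1198
1198 → 1243
1243 → 100
100 → 1  — reached 1.

3-happy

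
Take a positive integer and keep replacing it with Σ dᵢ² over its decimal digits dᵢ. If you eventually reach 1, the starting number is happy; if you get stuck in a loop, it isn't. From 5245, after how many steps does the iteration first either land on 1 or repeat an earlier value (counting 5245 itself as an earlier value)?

5245 → 70
70 → 49
49 → 97
97 → 130
130 → 10
10 → 1  — reached 1.
That took 6 steps.

6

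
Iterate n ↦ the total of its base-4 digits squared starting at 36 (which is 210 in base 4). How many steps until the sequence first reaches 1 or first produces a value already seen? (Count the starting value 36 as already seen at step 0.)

4

36 = (2,1,0)_4 → 2² + 1² + 0² = 4 + 1 + 0 = 5
5 = (1,1)_4 → 1² + 1² = 1 + 1 = 2
2 = (2)_4 → 2² = 4
4 = (1,0)_4 → 1² + 0² = 1 + 0 = 1  — reached 1.
That took 4 steps.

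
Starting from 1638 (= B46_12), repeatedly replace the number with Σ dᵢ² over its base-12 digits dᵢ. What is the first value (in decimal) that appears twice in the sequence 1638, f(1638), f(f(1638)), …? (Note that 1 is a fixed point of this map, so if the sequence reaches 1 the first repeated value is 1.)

25

1638 = (11,4,6)_12 → 11² + 4² + 6² = 121 + 16 + 36 = 173
173 = (1,2,5)_12 → 1² + 2² + 5² = 1 + 4 + 25 = 30
30 = (2,6)_12 → 2² + 6² = 4 + 36 = 40
40 = (3,4)_12 → 3² + 4² = 9 + 16 = 25
25 = (2,1)_12 → 2² + 1² = 4 + 1 = 5
5 = (5)_12 → 5² = 25  — 25 already appeared earlier.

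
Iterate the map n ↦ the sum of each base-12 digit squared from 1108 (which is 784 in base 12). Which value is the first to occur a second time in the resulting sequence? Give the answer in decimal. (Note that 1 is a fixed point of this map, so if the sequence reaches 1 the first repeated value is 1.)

25

1108 = (7,8,4)_12 → 7² + 8² + 4² = 129
129 = (10,9)_12 → 10² + 9² = 181
181 = (1,3,1)_12 → 1² + 3² + 1² = 11
11 = (11)_12 → 11² = 121
121 = (10,1)_12 → 10² + 1² = 101
101 = (8,5)_12 → 8² + 5² = 89
89 = (7,5)_12 → 7² + 5² = 74
74 = (6,2)_12 → 6² + 2² = 40
40 = (3,4)_12 → 3² + 4² = 25
25 = (2,1)_12 → 2² + 1² = 5
5 = (5)_12 → 5² = 25  — 25 already appeared earlier.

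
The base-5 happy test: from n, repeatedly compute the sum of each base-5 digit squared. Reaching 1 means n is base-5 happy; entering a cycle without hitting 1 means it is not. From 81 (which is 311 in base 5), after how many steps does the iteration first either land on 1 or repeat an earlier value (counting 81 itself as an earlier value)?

81 = (3,1,1)_5 → 11
11 = (2,1)_5 → 5
5 = (1,0)_5 → 1  — reached 1.
That took 3 steps.

3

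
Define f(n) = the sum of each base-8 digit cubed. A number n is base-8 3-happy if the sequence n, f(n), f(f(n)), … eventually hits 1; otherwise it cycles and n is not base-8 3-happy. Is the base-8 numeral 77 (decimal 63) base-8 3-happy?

base-8 3-happy

63 = (7,7)_8 → 7³ + 7³ = 686
686 = (1,2,5,6)_8 → 1³ + 2³ + 5³ + 6³ = 350
350 = (5,3,6)_8 → 5³ + 3³ + 6³ = 368
368 = (5,6,0)_8 → 5³ + 6³ + 0³ = 341
341 = (5,2,5)_8 → 5³ + 2³ + 5³ = 258
258 = (4,0,2)_8 → 4³ + 0³ + 2³ = 72
72 = (1,1,0)_8 → 1³ + 1³ + 0³ = 2
2 = (2)_8 → 2³ = 8
8 = (1,0)_8 → 1³ + 0³ = 1  — reached 1.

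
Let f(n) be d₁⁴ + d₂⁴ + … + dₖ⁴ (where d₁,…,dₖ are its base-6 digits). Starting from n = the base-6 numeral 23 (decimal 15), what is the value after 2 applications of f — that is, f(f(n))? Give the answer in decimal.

273

15 = (2,3)_6 → 2⁴ + 3⁴ = 16 + 81 = 97
97 = (2,4,1)_6 → 2⁴ + 4⁴ + 1⁴ = 16 + 256 + 1 = 273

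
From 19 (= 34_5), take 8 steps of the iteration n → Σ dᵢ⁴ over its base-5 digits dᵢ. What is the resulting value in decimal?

593

19 = (3,4)_5 → 3⁴ + 4⁴ = 337
337 = (2,3,2,2)_5 → 2⁴ + 3⁴ + 2⁴ + 2⁴ = 129
129 = (1,0,0,4)_5 → 1⁴ + 0⁴ + 0⁴ + 4⁴ = 257
257 = (2,0,1,2)_5 → 2⁴ + 0⁴ + 1⁴ + 2⁴ = 33
33 = (1,1,3)_5 → 1⁴ + 1⁴ + 3⁴ = 83
83 = (3,1,3)_5 → 3⁴ + 1⁴ + 3⁴ = 163
163 = (1,1,2,3)_5 → 1⁴ + 1⁴ + 2⁴ + 3⁴ = 99
99 = (3,4,4)_5 → 3⁴ + 4⁴ + 4⁴ = 593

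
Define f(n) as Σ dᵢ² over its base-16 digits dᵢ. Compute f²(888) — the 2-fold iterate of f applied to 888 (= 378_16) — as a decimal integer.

149

888 = (3,7,8)_16 → 3² + 7² + 8² = 9 + 49 + 64 = 122
122 = (7,10)_16 → 7² + 10² = 49 + 100 = 149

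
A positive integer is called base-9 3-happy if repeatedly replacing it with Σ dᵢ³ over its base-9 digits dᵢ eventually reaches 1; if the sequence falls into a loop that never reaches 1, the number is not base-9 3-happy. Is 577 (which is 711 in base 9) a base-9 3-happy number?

577 = (7,1,1)_9 → 7³ + 1³ + 1³ = 343 + 1 + 1 = 345
345 = (4,2,3)_9 → 4³ + 2³ + 3³ = 64 + 8 + 27 = 99
99 = (1,2,0)_9 → 1³ + 2³ + 0³ = 1 + 8 + 0 = 9
9 = (1,0)_9 → 1³ + 0³ = 1 + 0 = 1  — reached 1.

base-9 3-happy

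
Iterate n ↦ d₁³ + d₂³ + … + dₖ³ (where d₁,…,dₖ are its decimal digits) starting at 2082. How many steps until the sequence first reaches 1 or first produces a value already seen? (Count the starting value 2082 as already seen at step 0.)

2082 → 2³ + 0³ + 8³ + 2³ = 528
528 → 5³ + 2³ + 8³ = 645
645 → 6³ + 4³ + 5³ = 405
405 → 4³ + 0³ + 5³ = 189
189 → 1³ + 8³ + 9³ = 1242
1242 → 1³ + 2³ + 4³ + 2³ = 81
81 → 8³ + 1³ = 513
513 → 5³ + 1³ + 3³ = 153
153 → 1³ + 5³ + 3³ = 153  — 153 repeats.
That took 9 steps.

9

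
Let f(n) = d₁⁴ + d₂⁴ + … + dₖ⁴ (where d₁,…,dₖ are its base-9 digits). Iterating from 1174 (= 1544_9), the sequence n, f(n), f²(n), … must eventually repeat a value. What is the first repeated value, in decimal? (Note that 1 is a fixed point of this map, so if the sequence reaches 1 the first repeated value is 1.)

1174 = (1,5,4,4)_9 → 1⁴ + 5⁴ + 4⁴ + 4⁴ = 1138
1138 = (1,5,0,4)_9 → 1⁴ + 5⁴ + 0⁴ + 4⁴ = 882
882 = (1,1,8,0)_9 → 1⁴ + 1⁴ + 8⁴ + 0⁴ = 4098
4098 = (5,5,5,3)_9 → 5⁴ + 5⁴ + 5⁴ + 3⁴ = 1956
1956 = (2,6,1,3)_9 → 2⁴ + 6⁴ + 1⁴ + 3⁴ = 1394
1394 = (1,8,1,8)_9 → 1⁴ + 8⁴ + 1⁴ + 8⁴ = 8194
8194 = (1,2,2,1,4)_9 → 1⁴ + 2⁴ + 2⁴ + 1⁴ + 4⁴ = 290
290 = (3,5,2)_9 → 3⁴ + 5⁴ + 2⁴ = 722
722 = (8,8,2)_9 → 8⁴ + 8⁴ + 2⁴ = 8208
8208 = (1,2,2,3,0)_9 → 1⁴ + 2⁴ + 2⁴ + 3⁴ + 0⁴ = 114
114 = (1,3,6)_9 → 1⁴ + 3⁴ + 6⁴ = 1378
1378 = (1,8,0,1)_9 → 1⁴ + 8⁴ + 0⁴ + 1⁴ = 4098  — 4098 already appeared earlier.

4098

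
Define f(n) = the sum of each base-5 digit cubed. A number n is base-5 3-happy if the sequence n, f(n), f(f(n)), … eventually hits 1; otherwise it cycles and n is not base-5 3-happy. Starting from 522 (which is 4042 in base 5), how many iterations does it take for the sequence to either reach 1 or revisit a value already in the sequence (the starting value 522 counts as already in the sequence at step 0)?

5

522 = (4,0,4,2)_5 → 136
136 = (1,0,2,1)_5 → 10
10 = (2,0)_5 → 8
8 = (1,3)_5 → 28
28 = (1,0,3)_5 → 28  — 28 repeats.
That took 5 steps.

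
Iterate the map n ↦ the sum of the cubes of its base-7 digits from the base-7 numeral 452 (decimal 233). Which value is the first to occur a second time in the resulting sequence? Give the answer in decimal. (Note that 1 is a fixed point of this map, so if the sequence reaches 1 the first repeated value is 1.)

197

233 = (4,5,2)_7 → 4³ + 5³ + 2³ = 197
197 = (4,0,1)_7 → 4³ + 0³ + 1³ = 65
65 = (1,2,2)_7 → 1³ + 2³ + 2³ = 17
17 = (2,3)_7 → 2³ + 3³ = 35
35 = (5,0)_7 → 5³ + 0³ = 125
125 = (2,3,6)_7 → 2³ + 3³ + 6³ = 251
251 = (5,0,6)_7 → 5³ + 0³ + 6³ = 341
341 = (6,6,5)_7 → 6³ + 6³ + 5³ = 557
557 = (1,4,2,4)_7 → 1³ + 4³ + 2³ + 4³ = 137
137 = (2,5,4)_7 → 2³ + 5³ + 4³ = 197  — 197 already appeared earlier.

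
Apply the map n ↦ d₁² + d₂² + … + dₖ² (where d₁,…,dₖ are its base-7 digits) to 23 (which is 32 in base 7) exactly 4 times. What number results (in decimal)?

17

23 = (3,2)_7 → 3² + 2² = 13
13 = (1,6)_7 → 1² + 6² = 37
37 = (5,2)_7 → 5² + 2² = 29
29 = (4,1)_7 → 4² + 1² = 17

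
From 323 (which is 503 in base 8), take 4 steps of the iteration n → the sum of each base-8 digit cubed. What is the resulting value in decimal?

55

323 = (5,0,3)_8 → 152
152 = (2,3,0)_8 → 35
35 = (4,3)_8 → 91
91 = (1,3,3)_8 → 55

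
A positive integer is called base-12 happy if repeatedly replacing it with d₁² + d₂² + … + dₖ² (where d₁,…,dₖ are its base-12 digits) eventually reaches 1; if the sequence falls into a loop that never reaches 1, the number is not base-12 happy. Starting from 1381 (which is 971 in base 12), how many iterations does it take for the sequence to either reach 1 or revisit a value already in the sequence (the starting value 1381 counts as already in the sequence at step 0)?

5

1381 = (9,7,1)_12 → 131
131 = (10,11)_12 → 221
221 = (1,6,5)_12 → 62
62 = (5,2)_12 → 29
29 = (2,5)_12 → 29  — 29 repeats.
That took 5 steps.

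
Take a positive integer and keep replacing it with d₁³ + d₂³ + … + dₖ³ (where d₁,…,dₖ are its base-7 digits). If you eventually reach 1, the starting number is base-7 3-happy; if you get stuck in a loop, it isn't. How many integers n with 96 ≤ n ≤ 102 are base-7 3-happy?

1

96: 96 → 342 → 648 → 282 → 258 → 342  (repeats 342)
97: 97 → 433 → 343 → 1  (reaches 1)
98: 98 → 8 → 2 → 8  (repeats 8)
99: 99 → 9 → 9  (repeats 9)
100: 100 → 16 → 16  (repeats 16)
101: 101 → 35 → 125 → 251 → 341 → 557 → 137 → 197 → 65 → 17 → 35  (repeats 35)
102: 102 → 72 → 36 → 126 → 72  (repeats 72)
base-7 3-happy: 97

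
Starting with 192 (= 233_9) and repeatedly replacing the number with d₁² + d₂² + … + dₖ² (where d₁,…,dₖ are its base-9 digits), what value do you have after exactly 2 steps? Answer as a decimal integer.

192 = (2,3,3)_9 → 2² + 3² + 3² = 4 + 9 + 9 = 22
22 = (2,4)_9 → 2² + 4² = 4 + 16 = 20

20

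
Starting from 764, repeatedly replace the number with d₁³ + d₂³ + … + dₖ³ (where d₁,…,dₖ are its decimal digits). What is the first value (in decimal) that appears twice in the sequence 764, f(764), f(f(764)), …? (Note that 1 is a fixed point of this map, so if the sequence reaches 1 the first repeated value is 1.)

764 → 623
623 → 251
251 → 134
134 → 92
92 → 737
737 → 713
713 → 371
371 → 371  — 371 already appeared earlier.

371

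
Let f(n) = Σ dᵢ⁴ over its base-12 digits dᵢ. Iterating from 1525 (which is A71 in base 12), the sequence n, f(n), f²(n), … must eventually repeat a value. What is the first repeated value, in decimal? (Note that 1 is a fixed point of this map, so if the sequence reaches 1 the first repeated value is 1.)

20016

1525 = (10,7,1)_12 → 10⁴ + 7⁴ + 1⁴ = 12402
12402 = (7,2,1,6)_12 → 7⁴ + 2⁴ + 1⁴ + 6⁴ = 3714
3714 = (2,1,9,6)_12 → 2⁴ + 1⁴ + 9⁴ + 6⁴ = 7874
7874 = (4,6,8,2)_12 → 4⁴ + 6⁴ + 8⁴ + 2⁴ = 5664
5664 = (3,3,4,0)_12 → 3⁴ + 3⁴ + 4⁴ + 0⁴ = 418
418 = (2,10,10)_12 → 2⁴ + 10⁴ + 10⁴ = 20016
20016 = (11,7,0,0)_12 → 11⁴ + 7⁴ + 0⁴ + 0⁴ = 17042
17042 = (9,10,4,2)_12 → 9⁴ + 10⁴ + 4⁴ + 2⁴ = 16833
16833 = (9,8,10,9)_12 → 9⁴ + 8⁴ + 10⁴ + 9⁴ = 27218
27218 = (1,3,9,0,2)_12 → 1⁴ + 3⁴ + 9⁴ + 0⁴ + 2⁴ = 6659
6659 = (3,10,2,11)_12 → 3⁴ + 10⁴ + 2⁴ + 11⁴ = 24738
24738 = (1,2,3,9,6)_12 → 1⁴ + 2⁴ + 3⁴ + 9⁴ + 6⁴ = 7955
7955 = (4,7,2,11)_12 → 4⁴ + 7⁴ + 2⁴ + 11⁴ = 17314
17314 = (10,0,2,10)_12 → 10⁴ + 0⁴ + 2⁴ + 10⁴ = 20016  — 20016 already appeared earlier.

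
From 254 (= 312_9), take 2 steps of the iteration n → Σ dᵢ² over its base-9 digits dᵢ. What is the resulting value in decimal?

254 = (3,1,2)_9 → 3² + 1² + 2² = 9 + 1 + 4 = 14
14 = (1,5)_9 → 1² + 5² = 1 + 25 = 26

26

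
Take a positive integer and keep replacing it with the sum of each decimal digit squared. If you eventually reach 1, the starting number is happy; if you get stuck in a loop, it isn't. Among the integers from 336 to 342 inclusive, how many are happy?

336: 336 → 54 → 41 → 17 → 50 → 25 → 29 → 85 → 89 → 145 → 42 → 20 → 4 → 16 → 37 → 58 → 89  — not happy
337: 337 → 67 → 85 → 89 → 145 → 42 → 20 → 4 → 16 → 37 → 58 → 89  — not happy
338: 338 → 82 → 68 → 100 → 1  — happy
339: 339 → 99 → 162 → 41 → 17 → 50 → 25 → 29 → 85 → 89 → 145 → 42 → 20 → 4 → 16 → 37 → 58 → 89  — not happy
340: 340 → 25 → 29 → 85 → 89 → 145 → 42 → 20 → 4 → 16 → 37 → 58 → 89  — not happy
341: 341 → 26 → 40 → 16 → 37 → 58 → 89 → 145 → 42 → 20 → 4 → 16  — not happy
342: 342 → 29 → 85 → 89 → 145 → 42 → 20 → 4 → 16 → 37 → 58 → 89  — not happy
happy: 338

1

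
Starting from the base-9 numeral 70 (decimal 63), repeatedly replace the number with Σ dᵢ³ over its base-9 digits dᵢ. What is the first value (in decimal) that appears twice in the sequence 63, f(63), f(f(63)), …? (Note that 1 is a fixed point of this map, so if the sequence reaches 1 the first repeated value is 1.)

63 = (7,0)_9 → 7³ + 0³ = 343 + 0 = 343
343 = (4,2,1)_9 → 4³ + 2³ + 1³ = 64 + 8 + 1 = 73
73 = (8,1)_9 → 8³ + 1³ = 512 + 1 = 513
513 = (6,3,0)_9 → 6³ + 3³ + 0³ = 216 + 27 + 0 = 243
243 = (3,0,0)_9 → 3³ + 0³ + 0³ = 27 + 0 + 0 = 27
27 = (3,0)_9 → 3³ + 0³ = 27 + 0 = 27  — 27 already appeared earlier.

27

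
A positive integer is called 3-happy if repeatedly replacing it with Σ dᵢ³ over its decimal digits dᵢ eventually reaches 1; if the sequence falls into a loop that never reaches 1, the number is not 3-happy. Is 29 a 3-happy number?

not 3-happy

29 → 2³ + 9³ = 737
737 → 7³ + 3³ + 7³ = 713
713 → 7³ + 1³ + 3³ = 371
371 → 3³ + 7³ + 1³ = 371  — 371 already seen; the sequence cycles without reaching 1.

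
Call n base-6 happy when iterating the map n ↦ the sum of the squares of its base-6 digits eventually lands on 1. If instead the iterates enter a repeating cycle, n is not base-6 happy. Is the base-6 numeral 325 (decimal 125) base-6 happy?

not base-6 happy

125 = (3,2,5)_6 → 3² + 2² + 5² = 9 + 4 + 25 = 38
38 = (1,0,2)_6 → 1² + 0² + 2² = 1 + 0 + 4 = 5
5 = (5)_6 → 5² = 25
25 = (4,1)_6 → 4² + 1² = 16 + 1 = 17
17 = (2,5)_6 → 2² + 5² = 4 + 25 = 29
29 = (4,5)_6 → 4² + 5² = 16 + 25 = 41
41 = (1,0,5)_6 → 1² + 0² + 5² = 1 + 0 + 25 = 26
26 = (4,2)_6 → 4² + 2² = 16 + 4 = 20
20 = (3,2)_6 → 3² + 2² = 9 + 4 = 13
13 = (2,1)_6 → 2² + 1² = 4 + 1 = 5  — 5 already seen; the sequence cycles without reaching 1.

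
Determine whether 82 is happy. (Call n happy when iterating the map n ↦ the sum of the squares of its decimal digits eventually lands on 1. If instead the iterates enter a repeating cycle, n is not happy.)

happy

82 → 68
68 → 100
100 → 1  — reached 1.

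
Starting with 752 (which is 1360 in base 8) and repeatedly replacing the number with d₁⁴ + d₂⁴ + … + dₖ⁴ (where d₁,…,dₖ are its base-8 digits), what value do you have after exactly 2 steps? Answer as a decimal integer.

913

752 = (1,3,6,0)_8 → 1⁴ + 3⁴ + 6⁴ + 0⁴ = 1 + 81 + 1296 + 0 = 1378
1378 = (2,5,4,2)_8 → 2⁴ + 5⁴ + 4⁴ + 2⁴ = 16 + 625 + 256 + 16 = 913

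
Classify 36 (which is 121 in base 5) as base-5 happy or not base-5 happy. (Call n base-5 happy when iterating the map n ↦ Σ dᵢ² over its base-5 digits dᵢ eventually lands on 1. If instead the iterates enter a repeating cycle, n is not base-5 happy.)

36 = (1,2,1)_5 → 1² + 2² + 1² = 6
6 = (1,1)_5 → 1² + 1² = 2
2 = (2)_5 → 2² = 4
4 = (4)_5 → 4² = 16
16 = (3,1)_5 → 3² + 1² = 10
10 = (2,0)_5 → 2² + 0² = 4  — 4 already seen; the sequence cycles without reaching 1.

not base-5 happy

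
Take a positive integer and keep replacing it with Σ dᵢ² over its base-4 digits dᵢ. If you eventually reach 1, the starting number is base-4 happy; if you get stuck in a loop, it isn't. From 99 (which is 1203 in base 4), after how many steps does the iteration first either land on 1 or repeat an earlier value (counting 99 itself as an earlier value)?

6

99 = (1,2,0,3)_4 → 1² + 2² + 0² + 3² = 1 + 4 + 0 + 9 = 14
14 = (3,2)_4 → 3² + 2² = 9 + 4 = 13
13 = (3,1)_4 → 3² + 1² = 9 + 1 = 10
10 = (2,2)_4 → 2² + 2² = 4 + 4 = 8
8 = (2,0)_4 → 2² + 0² = 4 + 0 = 4
4 = (1,0)_4 → 1² + 0² = 1 + 0 = 1  — reached 1.
That took 6 steps.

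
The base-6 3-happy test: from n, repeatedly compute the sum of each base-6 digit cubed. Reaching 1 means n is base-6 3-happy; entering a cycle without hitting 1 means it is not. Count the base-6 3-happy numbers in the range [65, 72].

65: 65 → 190 → 190  (repeats 190)
66: 66 → 126 → 54 → 28 → 128 → 62 → 73 → 9 → 28  (repeats 28)
67: 67 → 127 → 55 → 29 → 189 → 153 → 92 → 43 → 3 → 27 → 91 → 36 → 1  (reaches 1)
68: 68 → 134 → 99 → 99  (repeats 99)
69: 69 → 153 → 92 → 43 → 3 → 27 → 91 → 36 → 1  (reaches 1)
70: 70 → 190 → 190  (repeats 190)
71: 71 → 251 → 251  (repeats 251)
72: 72 → 8 → 9 → 28 → 128 → 62 → 73 → 9  (repeats 9)
base-6 3-happy: 67, 69

2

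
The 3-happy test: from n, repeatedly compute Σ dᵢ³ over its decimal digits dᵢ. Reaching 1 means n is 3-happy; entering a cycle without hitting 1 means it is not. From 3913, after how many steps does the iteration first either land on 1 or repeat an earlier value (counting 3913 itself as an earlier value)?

3913 → 3³ + 9³ + 1³ + 3³ = 27 + 729 + 1 + 27 = 784
784 → 7³ + 8³ + 4³ = 343 + 512 + 64 = 919
919 → 9³ + 1³ + 9³ = 729 + 1 + 729 = 1459
1459 → 1³ + 4³ + 5³ + 9³ = 1 + 64 + 125 + 729 = 919  — 919 repeats.
That took 4 steps.

4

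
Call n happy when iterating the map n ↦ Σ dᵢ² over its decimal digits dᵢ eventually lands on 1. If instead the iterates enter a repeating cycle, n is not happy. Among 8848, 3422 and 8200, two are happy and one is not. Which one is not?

3422

8848: 8848 → 208 → 68 → 100 → 1  — reaches 1 (happy)
3422: 3422 → 33 → 18 → 65 → 61 → 37 → 58 → 89 → 145 → 42 → 20 → 4 → 16 → 37  — repeats 37 (not happy)
8200: 8200 → 68 → 100 → 1  — reaches 1 (happy)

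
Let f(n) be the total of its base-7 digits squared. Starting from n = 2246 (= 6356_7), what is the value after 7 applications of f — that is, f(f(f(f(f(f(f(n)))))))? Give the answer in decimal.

10

2246 = (6,3,5,6)_7 → 6² + 3² + 5² + 6² = 106
106 = (2,1,1)_7 → 2² + 1² + 1² = 6
6 = (6)_7 → 6² = 36
36 = (5,1)_7 → 5² + 1² = 26
26 = (3,5)_7 → 3² + 5² = 34
34 = (4,6)_7 → 4² + 6² = 52
52 = (1,0,3)_7 → 1² + 0² + 3² = 10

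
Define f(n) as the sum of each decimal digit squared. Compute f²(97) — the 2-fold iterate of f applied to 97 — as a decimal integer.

97 → 9² + 7² = 130
130 → 1² + 3² + 0² = 10

10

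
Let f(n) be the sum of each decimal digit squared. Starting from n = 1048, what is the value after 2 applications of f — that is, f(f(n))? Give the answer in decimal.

1048 → 1² + 0² + 4² + 8² = 1 + 0 + 16 + 64 = 81
81 → 8² + 1² = 64 + 1 = 65

65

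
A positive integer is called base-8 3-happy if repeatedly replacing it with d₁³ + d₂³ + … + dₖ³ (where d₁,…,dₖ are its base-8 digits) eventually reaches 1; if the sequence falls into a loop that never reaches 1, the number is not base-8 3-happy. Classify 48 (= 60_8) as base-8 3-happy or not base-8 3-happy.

48 = (6,0)_8 → 216
216 = (3,3,0)_8 → 54
54 = (6,6)_8 → 432
432 = (6,6,0)_8 → 432  — 432 already seen; the sequence cycles without reaching 1.

not base-8 3-happy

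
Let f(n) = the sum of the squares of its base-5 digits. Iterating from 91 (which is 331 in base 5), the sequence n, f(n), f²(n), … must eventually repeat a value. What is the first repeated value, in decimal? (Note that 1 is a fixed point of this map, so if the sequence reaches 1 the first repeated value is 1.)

91 = (3,3,1)_5 → 3² + 3² + 1² = 19
19 = (3,4)_5 → 3² + 4² = 25
25 = (1,0,0)_5 → 1² + 0² + 0² = 1  — reached the fixed point 1.
1 → 1, so 1 is the first repeated value.

1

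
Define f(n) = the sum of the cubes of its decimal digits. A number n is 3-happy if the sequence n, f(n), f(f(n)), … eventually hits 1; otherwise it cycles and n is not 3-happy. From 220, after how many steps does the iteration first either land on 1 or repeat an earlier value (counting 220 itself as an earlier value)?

5

220 → 2³ + 2³ + 0³ = 16
16 → 1³ + 6³ = 217
217 → 2³ + 1³ + 7³ = 352
352 → 3³ + 5³ + 2³ = 160
160 → 1³ + 6³ + 0³ = 217  — 217 repeats.
That took 5 steps.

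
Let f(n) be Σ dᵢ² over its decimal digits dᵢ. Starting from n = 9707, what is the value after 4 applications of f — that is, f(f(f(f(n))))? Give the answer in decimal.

9707 → 179
179 → 131
131 → 11
11 → 2

2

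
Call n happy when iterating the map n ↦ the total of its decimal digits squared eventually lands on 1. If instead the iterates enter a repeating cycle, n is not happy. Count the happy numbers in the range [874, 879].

1

874: 874 → 129 → 86 → 100 → 1  — happy
875: 875 → 138 → 74 → 65 → 61 → 37 → 58 → 89 → 145 → 42 → 20 → 4 → 16 → 37  — not happy
876: 876 → 149 → 98 → 145 → 42 → 20 → 4 → 16 → 37 → 58 → 89 → 145  — not happy
877: 877 → 162 → 41 → 17 → 50 → 25 → 29 → 85 → 89 → 145 → 42 → 20 → 4 → 16 → 37 → 58 → 89  — not happy
878: 878 → 177 → 99 → 162 → 41 → 17 → 50 → 25 → 29 → 85 → 89 → 145 → 42 → 20 → 4 → 16 → 37 → 58 → 89  — not happy
879: 879 → 194 → 98 → 145 → 42 → 20 → 4 → 16 → 37 → 58 → 89 → 145  — not happy
happy: 874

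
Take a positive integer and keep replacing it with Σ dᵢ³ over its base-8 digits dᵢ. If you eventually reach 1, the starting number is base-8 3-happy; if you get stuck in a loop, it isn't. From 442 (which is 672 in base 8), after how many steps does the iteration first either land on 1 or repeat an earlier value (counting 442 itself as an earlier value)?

10

442 = (6,7,2)_8 → 567
567 = (1,0,6,7)_8 → 560
560 = (1,0,6,0)_8 → 217
217 = (3,3,1)_8 → 55
55 = (6,7)_8 → 559
559 = (1,0,5,7)_8 → 469
469 = (7,2,5)_8 → 476
476 = (7,3,4)_8 → 434
434 = (6,6,2)_8 → 440
440 = (6,7,0)_8 → 559  — 559 repeats.
That took 10 steps.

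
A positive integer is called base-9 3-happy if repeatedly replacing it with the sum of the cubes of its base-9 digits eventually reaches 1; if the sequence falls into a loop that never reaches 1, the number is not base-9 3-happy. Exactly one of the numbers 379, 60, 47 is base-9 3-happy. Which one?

379

379: 379 → 281 → 99 → 9 → 1  — reaches 1 (base-9 3-happy)
60: 60 → 432 → 152 → 856 → 128 → 134 → 638 → 1198 → 470 → 476 → 980 → 540 → 432  — repeats 432 (not base-9 3-happy)
47: 47 → 133 → 469 → 469  — repeats 469 (not base-9 3-happy)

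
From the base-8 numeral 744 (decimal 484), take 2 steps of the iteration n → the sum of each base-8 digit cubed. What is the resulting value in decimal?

694

484 = (7,4,4)_8 → 7³ + 4³ + 4³ = 471
471 = (7,2,7)_8 → 7³ + 2³ + 7³ = 694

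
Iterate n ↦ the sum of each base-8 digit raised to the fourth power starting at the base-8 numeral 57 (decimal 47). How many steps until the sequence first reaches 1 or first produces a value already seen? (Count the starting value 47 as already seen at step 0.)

15

47 = (5,7)_8 → 5⁴ + 7⁴ = 3026
3026 = (5,7,2,2)_8 → 5⁴ + 7⁴ + 2⁴ + 2⁴ = 3058
3058 = (5,7,6,2)_8 → 5⁴ + 7⁴ + 6⁴ + 2⁴ = 4338
4338 = (1,0,3,6,2)_8 → 1⁴ + 0⁴ + 3⁴ + 6⁴ + 2⁴ = 1394
1394 = (2,5,6,2)_8 → 2⁴ + 5⁴ + 6⁴ + 2⁴ = 1953
1953 = (3,6,4,1)_8 → 3⁴ + 6⁴ + 4⁴ + 1⁴ = 1634
1634 = (3,1,4,2)_8 → 3⁴ + 1⁴ + 4⁴ + 2⁴ = 354
354 = (5,4,2)_8 → 5⁴ + 4⁴ + 2⁴ = 897
897 = (1,6,0,1)_8 → 1⁴ + 6⁴ + 0⁴ + 1⁴ = 1298
1298 = (2,4,2,2)_8 → 2⁴ + 4⁴ + 2⁴ + 2⁴ = 304
304 = (4,6,0)_8 → 4⁴ + 6⁴ + 0⁴ = 1552
1552 = (3,0,2,0)_8 → 3⁴ + 0⁴ + 2⁴ + 0⁴ = 97
97 = (1,4,1)_8 → 1⁴ + 4⁴ + 1⁴ = 258
258 = (4,0,2)_8 → 4⁴ + 0⁴ + 2⁴ = 272
272 = (4,2,0)_8 → 4⁴ + 2⁴ + 0⁴ = 272  — 272 repeats.
That took 15 steps.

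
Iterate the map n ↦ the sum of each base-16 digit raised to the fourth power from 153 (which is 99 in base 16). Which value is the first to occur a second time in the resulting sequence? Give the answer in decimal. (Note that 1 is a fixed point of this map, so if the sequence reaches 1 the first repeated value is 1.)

153 = (9,9)_16 → 9⁴ + 9⁴ = 6561 + 6561 = 13122
13122 = (3,3,4,2)_16 → 3⁴ + 3⁴ + 4⁴ + 2⁴ = 81 + 81 + 256 + 16 = 434
434 = (1,11,2)_16 → 1⁴ + 11⁴ + 2⁴ = 1 + 14641 + 16 = 14658
14658 = (3,9,4,2)_16 → 3⁴ + 9⁴ + 4⁴ + 2⁴ = 81 + 6561 + 256 + 16 = 6914
6914 = (1,11,0,2)_16 → 1⁴ + 11⁴ + 0⁴ + 2⁴ = 1 + 14641 + 0 + 16 = 14658  — 14658 already appeared earlier.

14658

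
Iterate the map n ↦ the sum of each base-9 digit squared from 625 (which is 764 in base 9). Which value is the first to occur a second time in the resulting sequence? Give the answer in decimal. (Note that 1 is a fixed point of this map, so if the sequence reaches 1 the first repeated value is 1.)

625 = (7,6,4)_9 → 101
101 = (1,2,2)_9 → 9
9 = (1,0)_9 → 1  — reached the fixed point 1.
1 → 1, so 1 is the first repeated value.

1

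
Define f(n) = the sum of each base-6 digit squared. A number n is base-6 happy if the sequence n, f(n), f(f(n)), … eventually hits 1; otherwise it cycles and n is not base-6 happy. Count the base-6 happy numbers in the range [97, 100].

1

97: 97 → 21 → 18 → 9 → 10 → 17 → 29 → 41 → 26 → 20 → 13 → 5 → 25 → 17  — not base-6 happy
98: 98 → 24 → 16 → 20 → 13 → 5 → 25 → 17 → 29 → 41 → 26 → 20  — not base-6 happy
99: 99 → 29 → 41 → 26 → 20 → 13 → 5 → 25 → 17 → 29  — not base-6 happy
100: 100 → 36 → 1  — base-6 happy
base-6 happy: 100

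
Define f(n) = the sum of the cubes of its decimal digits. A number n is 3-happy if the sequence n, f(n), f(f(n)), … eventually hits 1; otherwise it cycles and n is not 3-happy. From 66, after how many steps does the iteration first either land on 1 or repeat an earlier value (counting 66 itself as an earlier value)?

7

66 → 6³ + 6³ = 432
432 → 4³ + 3³ + 2³ = 99
99 → 9³ + 9³ = 1458
1458 → 1³ + 4³ + 5³ + 8³ = 702
702 → 7³ + 0³ + 2³ = 351
351 → 3³ + 5³ + 1³ = 153
153 → 1³ + 5³ + 3³ = 153  — 153 repeats.
That took 7 steps.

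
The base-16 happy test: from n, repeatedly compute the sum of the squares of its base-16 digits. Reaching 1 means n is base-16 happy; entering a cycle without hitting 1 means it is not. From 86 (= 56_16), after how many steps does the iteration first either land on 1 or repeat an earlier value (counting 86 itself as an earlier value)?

86 = (5,6)_16 → 61
61 = (3,13)_16 → 178
178 = (11,2)_16 → 125
125 = (7,13)_16 → 218
218 = (13,10)_16 → 269
269 = (1,0,13)_16 → 170
170 = (10,10)_16 → 200
200 = (12,8)_16 → 208
208 = (13,0)_16 → 169
169 = (10,9)_16 → 181
181 = (11,5)_16 → 146
146 = (9,2)_16 → 85
85 = (5,5)_16 → 50
50 = (3,2)_16 → 13
13 = (13)_16 → 169  — 169 repeats.
That took 15 steps.

15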